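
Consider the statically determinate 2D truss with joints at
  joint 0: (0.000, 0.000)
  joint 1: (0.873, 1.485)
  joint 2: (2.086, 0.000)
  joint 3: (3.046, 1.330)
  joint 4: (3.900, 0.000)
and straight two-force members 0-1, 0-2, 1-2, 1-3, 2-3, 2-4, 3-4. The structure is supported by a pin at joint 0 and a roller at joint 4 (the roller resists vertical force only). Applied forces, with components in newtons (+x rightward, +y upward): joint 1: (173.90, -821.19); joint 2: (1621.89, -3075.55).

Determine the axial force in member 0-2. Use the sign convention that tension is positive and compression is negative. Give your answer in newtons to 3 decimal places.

N=5 nodes, M=7 members, R=3 reactions → 2N=10, M+R=10
member 0 (0-1): L=1.7226, (cx,cy)=(0.5068,0.8621)
member 1 (0-2): L=2.0860, (cx,cy)=(1.0000,0.0000)
member 2 (1-2): L=1.9174, (cx,cy)=(0.6326,-0.7745)
member 3 (1-3): L=2.1785, (cx,cy)=(0.9975,-0.0711)
member 4 (2-3): L=1.6403, (cx,cy)=(0.5853,0.8108)
member 5 (2-4): L=1.8140, (cx,cy)=(1.0000,0.0000)
member 6 (3-4): L=1.5806, (cx,cy)=(0.5403,-0.8415)
solve A·x = −loads:
  F[0-1] = -2321.9490 N (compression)
  F[0-2] = +2972.5347 N (tension)
  F[1-2] = +1750.6560 N (tension)
  F[1-3] = -2464.3776 N (compression)
  F[2-3] = +2120.9148 N (tension)
  F[2-4] = +1216.8286 N (tension)
  F[3-4] = -2252.0941 N (compression)
  Rx@0 = -1795.7900 N
  Ry@0 = +2001.6791 N
  Ry@4 = +1895.0609 N

2972.535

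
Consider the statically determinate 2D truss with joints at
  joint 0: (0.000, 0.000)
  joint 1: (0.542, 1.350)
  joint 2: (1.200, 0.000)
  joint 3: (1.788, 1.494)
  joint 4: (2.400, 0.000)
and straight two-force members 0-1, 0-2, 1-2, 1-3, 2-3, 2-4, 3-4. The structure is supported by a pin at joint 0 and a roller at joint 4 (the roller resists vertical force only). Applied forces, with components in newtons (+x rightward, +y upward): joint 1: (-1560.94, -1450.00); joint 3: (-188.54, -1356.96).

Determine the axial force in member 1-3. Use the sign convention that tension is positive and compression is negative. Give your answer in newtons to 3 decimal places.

N=5 nodes, M=7 members, R=3 reactions → 2N=10, M+R=10
member 0 (0-1): L=1.4547, (cx,cy)=(0.3726,0.9280)
member 1 (0-2): L=1.2000, (cx,cy)=(1.0000,0.0000)
member 2 (1-2): L=1.5018, (cx,cy)=(0.4381,-0.8989)
member 3 (1-3): L=1.2543, (cx,cy)=(0.9934,0.1148)
member 4 (2-3): L=1.6055, (cx,cy)=(0.3662,0.9305)
member 5 (2-4): L=1.2000, (cx,cy)=(1.0000,0.0000)
member 6 (3-4): L=1.6145, (cx,cy)=(0.3791,-0.9254)
solve A·x = −loads:
  F[0-1] = -2655.1255 N (compression)
  F[0-2] = -760.2451 N (compression)
  F[1-2] = +1137.4226 N (tension)
  F[1-3] = +73.8488 N (tension)
  F[2-3] = -1098.7781 N (compression)
  F[2-4] = +140.5055 N (tension)
  F[3-4] = -370.6614 N (compression)
  Rx@0 = +1749.4800 N
  Ry@0 = +2463.9614 N
  Ry@4 = +342.9986 N

73.849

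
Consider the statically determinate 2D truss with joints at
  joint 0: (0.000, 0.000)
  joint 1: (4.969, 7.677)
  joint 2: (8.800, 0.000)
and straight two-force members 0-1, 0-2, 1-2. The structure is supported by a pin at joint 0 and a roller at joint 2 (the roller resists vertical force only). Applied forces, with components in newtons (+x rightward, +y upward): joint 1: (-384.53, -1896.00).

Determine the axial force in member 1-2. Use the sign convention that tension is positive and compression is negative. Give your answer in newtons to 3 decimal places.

N=3 nodes, M=3 members, R=3 reactions → 2N=6, M+R=6
member 0 (0-1): L=9.1448, (cx,cy)=(0.5434,0.8395)
member 1 (0-2): L=8.8000, (cx,cy)=(1.0000,0.0000)
member 2 (1-2): L=8.5798, (cx,cy)=(0.4465,-0.8948)
solve A·x = −loads:
  F[0-1] = -1382.8154 N (compression)
  F[0-2] = +366.8493 N (tension)
  F[1-2] = -821.5849 N (compression)
  Rx@0 = +384.5300 N
  Ry@0 = +1160.8651 N
  Ry@2 = +735.1349 N

-821.585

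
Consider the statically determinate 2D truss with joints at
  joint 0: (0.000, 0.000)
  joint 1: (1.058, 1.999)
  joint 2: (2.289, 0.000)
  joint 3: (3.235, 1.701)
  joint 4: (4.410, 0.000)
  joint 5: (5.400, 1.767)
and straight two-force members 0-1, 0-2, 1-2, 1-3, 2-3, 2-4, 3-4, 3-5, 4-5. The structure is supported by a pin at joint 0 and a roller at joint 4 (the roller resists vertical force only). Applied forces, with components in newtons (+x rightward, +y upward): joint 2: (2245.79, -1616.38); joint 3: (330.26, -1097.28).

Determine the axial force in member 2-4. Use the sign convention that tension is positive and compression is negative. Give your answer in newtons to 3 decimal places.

N=6 nodes, M=9 members, R=3 reactions → 2N=12, M+R=12
member 0 (0-1): L=2.2617, (cx,cy)=(0.4678,0.8838)
member 1 (0-2): L=2.2890, (cx,cy)=(1.0000,0.0000)
member 2 (1-2): L=2.3476, (cx,cy)=(0.5244,-0.8515)
member 3 (1-3): L=2.1973, (cx,cy)=(0.9908,-0.1356)
member 4 (2-3): L=1.9464, (cx,cy)=(0.4860,0.8739)
member 5 (2-4): L=2.1210, (cx,cy)=(1.0000,0.0000)
member 6 (3-4): L=2.0674, (cx,cy)=(0.5684,-0.8228)
member 7 (3-5): L=2.1660, (cx,cy)=(0.9995,0.0305)
member 8 (4-5): L=2.0254, (cx,cy)=(0.4888,0.8724)
solve A·x = −loads:
  F[0-1] = -1066.2260 N (compression)
  F[0-2] = +3074.8158 N (tension)
  F[1-2] = +1296.1686 N (tension)
  F[1-3] = -1189.4124 N (compression)
  F[2-3] = +586.6494 N (tension)
  F[2-4] = +1223.5508 N (tension)
  F[3-4] = -2152.7952 N (compression)
  F[3-5] = -0.0000 N (tension)
  F[4-5] = +0.0000 N (tension)
  Rx@0 = -2576.0500 N
  Ry@0 = +942.3750 N
  Ry@4 = +1771.2850 N

1223.551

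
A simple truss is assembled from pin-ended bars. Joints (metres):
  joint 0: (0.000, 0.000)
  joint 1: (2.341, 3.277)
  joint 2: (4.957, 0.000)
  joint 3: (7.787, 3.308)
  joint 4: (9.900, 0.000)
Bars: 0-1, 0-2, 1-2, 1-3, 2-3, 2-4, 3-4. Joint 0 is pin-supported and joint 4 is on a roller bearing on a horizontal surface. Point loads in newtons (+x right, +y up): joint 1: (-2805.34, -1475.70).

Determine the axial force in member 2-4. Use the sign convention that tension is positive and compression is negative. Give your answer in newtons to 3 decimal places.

-370.251

N=5 nodes, M=7 members, R=3 reactions → 2N=10, M+R=10
member 0 (0-1): L=4.0273, (cx,cy)=(0.5813,0.8137)
member 1 (0-2): L=4.9570, (cx,cy)=(1.0000,0.0000)
member 2 (1-2): L=4.1931, (cx,cy)=(0.6239,-0.7815)
member 3 (1-3): L=5.4461, (cx,cy)=(1.0000,0.0057)
member 4 (2-3): L=4.3534, (cx,cy)=(0.6501,0.7599)
member 5 (2-4): L=4.9430, (cx,cy)=(1.0000,0.0000)
member 6 (3-4): L=3.9253, (cx,cy)=(0.5383,-0.8427)
solve A·x = −loads:
  F[0-1] = -2525.9250 N (compression)
  F[0-2] = -1337.0572 N (compression)
  F[1-2] = +748.0288 N (tension)
  F[1-3] = +870.3908 N (tension)
  F[2-3] = -769.3389 N (compression)
  F[2-4] = -370.2509 N (compression)
  F[3-4] = +687.8038 N (tension)
  Rx@0 = +2805.3400 N
  Ry@0 = +2055.3450 N
  Ry@4 = -579.6450 N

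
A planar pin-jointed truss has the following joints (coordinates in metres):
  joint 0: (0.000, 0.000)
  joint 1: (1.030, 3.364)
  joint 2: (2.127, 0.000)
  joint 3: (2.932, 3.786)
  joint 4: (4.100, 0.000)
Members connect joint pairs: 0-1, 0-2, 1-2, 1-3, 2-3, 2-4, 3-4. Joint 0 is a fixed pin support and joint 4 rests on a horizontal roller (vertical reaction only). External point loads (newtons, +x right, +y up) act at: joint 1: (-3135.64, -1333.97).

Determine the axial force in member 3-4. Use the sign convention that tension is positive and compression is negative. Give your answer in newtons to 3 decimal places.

N=5 nodes, M=7 members, R=3 reactions → 2N=10, M+R=10
member 0 (0-1): L=3.5182, (cx,cy)=(0.2928,0.9562)
member 1 (0-2): L=2.1270, (cx,cy)=(1.0000,0.0000)
member 2 (1-2): L=3.5383, (cx,cy)=(0.3100,-0.9507)
member 3 (1-3): L=1.9483, (cx,cy)=(0.9763,0.2166)
member 4 (2-3): L=3.8706, (cx,cy)=(0.2080,0.9781)
member 5 (2-4): L=1.9730, (cx,cy)=(1.0000,0.0000)
member 6 (3-4): L=3.9621, (cx,cy)=(0.2948,-0.9556)
solve A·x = −loads:
  F[0-1] = -3735.2708 N (compression)
  F[0-2] = -2042.0748 N (compression)
  F[1-2] = +2639.2135 N (tension)
  F[1-3] = +1253.5960 N (tension)
  F[2-3] = -2565.2617 N (compression)
  F[2-4] = -690.3217 N (compression)
  F[3-4] = +2341.6991 N (tension)
  Rx@0 = +3135.6400 N
  Ry@0 = +3571.6051 N
  Ry@4 = -2237.6351 N

2341.699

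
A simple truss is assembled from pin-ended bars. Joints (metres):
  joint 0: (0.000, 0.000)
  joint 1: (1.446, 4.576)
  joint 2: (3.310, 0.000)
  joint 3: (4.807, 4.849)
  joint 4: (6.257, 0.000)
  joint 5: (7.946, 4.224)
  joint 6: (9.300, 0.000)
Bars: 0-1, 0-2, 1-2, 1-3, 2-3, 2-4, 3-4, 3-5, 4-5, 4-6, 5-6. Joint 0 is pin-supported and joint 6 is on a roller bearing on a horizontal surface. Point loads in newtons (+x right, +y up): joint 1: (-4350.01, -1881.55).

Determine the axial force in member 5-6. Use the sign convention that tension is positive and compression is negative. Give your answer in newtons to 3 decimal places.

N=7 nodes, M=11 members, R=3 reactions → 2N=14, M+R=14
member 0 (0-1): L=4.7990, (cx,cy)=(0.3013,0.9535)
member 1 (0-2): L=3.3100, (cx,cy)=(1.0000,0.0000)
member 2 (1-2): L=4.9411, (cx,cy)=(0.3772,-0.9261)
member 3 (1-3): L=3.3721, (cx,cy)=(0.9967,0.0810)
member 4 (2-3): L=5.0748, (cx,cy)=(0.2950,0.9555)
member 5 (2-4): L=2.9470, (cx,cy)=(1.0000,0.0000)
member 6 (3-4): L=5.0612, (cx,cy)=(0.2865,-0.9581)
member 7 (3-5): L=3.2006, (cx,cy)=(0.9807,-0.1953)
member 8 (4-5): L=4.5492, (cx,cy)=(0.3713,0.9285)
member 9 (4-6): L=3.0430, (cx,cy)=(1.0000,0.0000)
member 10 (5-6): L=4.4357, (cx,cy)=(0.3053,-0.9523)
solve A·x = −loads:
  F[0-1] = -3911.1587 N (compression)
  F[0-2] = -3171.5354 N (compression)
  F[1-2] = +2200.6167 N (tension)
  F[1-3] = +2349.0737 N (tension)
  F[2-3] = -2132.9324 N (compression)
  F[2-4] = -1712.1780 N (compression)
  F[3-4] = +1672.4413 N (tension)
  F[3-5] = +1257.2342 N (tension)
  F[4-5] = -1725.6832 N (compression)
  F[4-6] = -592.3241 N (compression)
  F[5-6] = +1940.4550 N (tension)
  Rx@0 = +4350.0100 N
  Ry@0 = +3729.3913 N
  Ry@6 = -1847.8413 N

1940.455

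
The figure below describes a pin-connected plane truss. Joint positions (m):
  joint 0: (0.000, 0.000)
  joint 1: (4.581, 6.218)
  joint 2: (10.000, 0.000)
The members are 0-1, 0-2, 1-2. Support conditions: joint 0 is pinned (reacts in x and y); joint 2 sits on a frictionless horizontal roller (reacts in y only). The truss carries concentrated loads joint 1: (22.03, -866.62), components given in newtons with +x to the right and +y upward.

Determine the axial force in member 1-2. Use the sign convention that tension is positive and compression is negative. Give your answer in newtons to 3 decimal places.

-544.776

N=3 nodes, M=3 members, R=3 reactions → 2N=6, M+R=6
member 0 (0-1): L=7.7233, (cx,cy)=(0.5931,0.8051)
member 1 (0-2): L=10.0000, (cx,cy)=(1.0000,0.0000)
member 2 (1-2): L=8.2480, (cx,cy)=(0.6570,-0.7539)
solve A·x = −loads:
  F[0-1] = -566.2951 N (compression)
  F[0-2] = +357.9232 N (tension)
  F[1-2] = -544.7760 N (compression)
  Rx@0 = -22.0300 N
  Ry@0 = +455.9231 N
  Ry@2 = +410.6969 N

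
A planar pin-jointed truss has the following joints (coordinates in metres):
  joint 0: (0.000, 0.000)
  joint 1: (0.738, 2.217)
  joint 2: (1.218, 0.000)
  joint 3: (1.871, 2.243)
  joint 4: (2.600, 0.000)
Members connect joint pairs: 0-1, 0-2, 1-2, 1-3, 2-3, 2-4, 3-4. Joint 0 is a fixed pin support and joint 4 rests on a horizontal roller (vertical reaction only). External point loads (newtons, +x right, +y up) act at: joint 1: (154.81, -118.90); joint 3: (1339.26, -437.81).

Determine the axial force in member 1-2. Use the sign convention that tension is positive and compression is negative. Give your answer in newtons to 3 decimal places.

N=5 nodes, M=7 members, R=3 reactions → 2N=10, M+R=10
member 0 (0-1): L=2.3366, (cx,cy)=(0.3158,0.9488)
member 1 (0-2): L=1.2180, (cx,cy)=(1.0000,0.0000)
member 2 (1-2): L=2.2684, (cx,cy)=(0.2116,-0.9774)
member 3 (1-3): L=1.1333, (cx,cy)=(0.9997,0.0229)
member 4 (2-3): L=2.3361, (cx,cy)=(0.2795,0.9601)
member 5 (2-4): L=1.3820, (cx,cy)=(1.0000,0.0000)
member 6 (3-4): L=2.3585, (cx,cy)=(0.3091,-0.9510)
solve A·x = −loads:
  F[0-1] = +1137.7061 N (tension)
  F[0-2] = +1134.7340 N (tension)
  F[1-2] = -1215.2942 N (compression)
  F[1-3] = +461.8110 N (tension)
  F[2-3] = +1237.0855 N (tension)
  F[2-4] = +531.7763 N (tension)
  F[3-4] = -1720.4264 N (compression)
  Rx@0 = -1494.0700 N
  Ry@0 = -1079.4687 N
  Ry@4 = +1636.1787 N

-1215.294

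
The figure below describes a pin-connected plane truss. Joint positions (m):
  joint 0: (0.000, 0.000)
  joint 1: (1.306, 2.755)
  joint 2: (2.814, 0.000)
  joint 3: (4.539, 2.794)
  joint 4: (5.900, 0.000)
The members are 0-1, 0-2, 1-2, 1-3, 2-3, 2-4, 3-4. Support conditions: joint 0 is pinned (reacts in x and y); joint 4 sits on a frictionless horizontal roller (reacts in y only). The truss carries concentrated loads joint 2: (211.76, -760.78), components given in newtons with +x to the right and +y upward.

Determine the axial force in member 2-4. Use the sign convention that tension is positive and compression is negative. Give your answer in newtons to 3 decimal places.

N=5 nodes, M=7 members, R=3 reactions → 2N=10, M+R=10
member 0 (0-1): L=3.0489, (cx,cy)=(0.4284,0.9036)
member 1 (0-2): L=2.8140, (cx,cy)=(1.0000,0.0000)
member 2 (1-2): L=3.1407, (cx,cy)=(0.4801,-0.8772)
member 3 (1-3): L=3.2332, (cx,cy)=(0.9999,0.0121)
member 4 (2-3): L=3.2836, (cx,cy)=(0.5253,0.8509)
member 5 (2-4): L=3.0860, (cx,cy)=(1.0000,0.0000)
member 6 (3-4): L=3.1079, (cx,cy)=(0.4379,-0.8990)
solve A·x = −loads:
  F[0-1] = -440.3739 N (compression)
  F[0-2] = +400.3960 N (tension)
  F[1-2] = +448.0857 N (tension)
  F[1-3] = -403.8117 N (compression)
  F[2-3] = +432.1622 N (tension)
  F[2-4] = +176.7514 N (tension)
  F[3-4] = -403.6132 N (compression)
  Rx@0 = -211.7600 N
  Ry@0 = +397.9266 N
  Ry@4 = +362.8534 N

176.751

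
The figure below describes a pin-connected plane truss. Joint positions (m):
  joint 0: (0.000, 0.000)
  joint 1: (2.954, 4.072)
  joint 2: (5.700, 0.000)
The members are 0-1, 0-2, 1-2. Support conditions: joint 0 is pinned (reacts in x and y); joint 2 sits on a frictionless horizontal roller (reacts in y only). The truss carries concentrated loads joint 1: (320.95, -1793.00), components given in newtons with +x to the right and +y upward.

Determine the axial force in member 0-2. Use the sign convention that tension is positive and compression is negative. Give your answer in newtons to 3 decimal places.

781.245

N=3 nodes, M=3 members, R=3 reactions → 2N=6, M+R=6
member 0 (0-1): L=5.0306, (cx,cy)=(0.5872,0.8094)
member 1 (0-2): L=5.7000, (cx,cy)=(1.0000,0.0000)
member 2 (1-2): L=4.9114, (cx,cy)=(0.5591,-0.8291)
solve A·x = −loads:
  F[0-1] = -783.8792 N (compression)
  F[0-2] = +781.2455 N (tension)
  F[1-2] = -1397.3041 N (compression)
  Rx@0 = -320.9500 N
  Ry@0 = +634.5034 N
  Ry@2 = +1158.4966 N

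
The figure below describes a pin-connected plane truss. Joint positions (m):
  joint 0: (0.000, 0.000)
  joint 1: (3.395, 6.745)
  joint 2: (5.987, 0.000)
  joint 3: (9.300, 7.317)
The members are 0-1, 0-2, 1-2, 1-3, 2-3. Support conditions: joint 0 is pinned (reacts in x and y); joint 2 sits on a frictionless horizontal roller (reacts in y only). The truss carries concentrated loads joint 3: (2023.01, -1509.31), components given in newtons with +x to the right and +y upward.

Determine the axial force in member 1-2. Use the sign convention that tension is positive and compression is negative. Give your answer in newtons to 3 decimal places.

N=4 nodes, M=5 members, R=3 reactions → 2N=8, M+R=8
member 0 (0-1): L=7.5512, (cx,cy)=(0.4496,0.8932)
member 1 (0-2): L=5.9870, (cx,cy)=(1.0000,0.0000)
member 2 (1-2): L=7.2259, (cx,cy)=(0.3587,-0.9334)
member 3 (1-3): L=5.9326, (cx,cy)=(0.9953,0.0964)
member 4 (2-3): L=8.0321, (cx,cy)=(0.4125,0.9110)
solve A·x = −loads:
  F[0-1] = +3702.9767 N (tension)
  F[0-2] = +358.1675 N (tension)
  F[1-2] = -3249.7024 N (compression)
  F[1-3] = +2843.7925 N (tension)
  F[2-3] = -1957.7973 N (compression)
  Rx@0 = -2023.0100 N
  Ry@0 = -3307.6179 N
  Ry@2 = +4816.9279 N

-3249.702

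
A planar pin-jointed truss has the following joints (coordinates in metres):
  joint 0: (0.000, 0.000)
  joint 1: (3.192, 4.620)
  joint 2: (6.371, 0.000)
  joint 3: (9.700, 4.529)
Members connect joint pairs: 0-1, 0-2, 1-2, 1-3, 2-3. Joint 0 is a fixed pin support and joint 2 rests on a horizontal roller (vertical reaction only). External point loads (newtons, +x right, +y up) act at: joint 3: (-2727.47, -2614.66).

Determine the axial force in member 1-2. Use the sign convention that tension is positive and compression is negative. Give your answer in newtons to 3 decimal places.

N=4 nodes, M=5 members, R=3 reactions → 2N=8, M+R=8
member 0 (0-1): L=5.6154, (cx,cy)=(0.5684,0.8227)
member 1 (0-2): L=6.3710, (cx,cy)=(1.0000,0.0000)
member 2 (1-2): L=5.6081, (cx,cy)=(0.5669,-0.8238)
member 3 (1-3): L=6.5086, (cx,cy)=(0.9999,-0.0140)
member 4 (2-3): L=5.6209, (cx,cy)=(0.5923,0.8057)
solve A·x = −loads:
  F[0-1] = -696.0657 N (compression)
  F[0-2] = -2331.8041 N (compression)
  F[1-2] = +708.6853 N (tension)
  F[1-3] = -797.4705 N (compression)
  F[2-3] = -3258.8458 N (compression)
  Rx@0 = +2727.4700 N
  Ry@0 = +572.6744 N
  Ry@2 = +2041.9856 N

708.685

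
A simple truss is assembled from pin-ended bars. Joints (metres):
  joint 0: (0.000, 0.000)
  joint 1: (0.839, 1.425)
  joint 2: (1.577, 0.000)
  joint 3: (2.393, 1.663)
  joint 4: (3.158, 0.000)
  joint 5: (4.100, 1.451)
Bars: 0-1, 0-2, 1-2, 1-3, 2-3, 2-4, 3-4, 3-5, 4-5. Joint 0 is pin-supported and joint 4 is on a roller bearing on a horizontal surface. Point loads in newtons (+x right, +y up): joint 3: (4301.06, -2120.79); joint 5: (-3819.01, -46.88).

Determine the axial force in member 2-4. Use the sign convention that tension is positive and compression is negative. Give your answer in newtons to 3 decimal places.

N=6 nodes, M=9 members, R=3 reactions → 2N=12, M+R=12
member 0 (0-1): L=1.6536, (cx,cy)=(0.5074,0.8617)
member 1 (0-2): L=1.5770, (cx,cy)=(1.0000,0.0000)
member 2 (1-2): L=1.6048, (cx,cy)=(0.4599,-0.8880)
member 3 (1-3): L=1.5721, (cx,cy)=(0.9885,0.1514)
member 4 (2-3): L=1.8524, (cx,cy)=(0.4405,0.8977)
member 5 (2-4): L=1.5810, (cx,cy)=(1.0000,0.0000)
member 6 (3-4): L=1.8305, (cx,cy)=(0.4179,-0.9085)
member 7 (3-5): L=1.7201, (cx,cy)=(0.9924,-0.1232)
member 8 (4-5): L=1.7300, (cx,cy)=(0.5445,0.8387)
solve A·x = −loads:
  F[0-1] = +12.1395 N (tension)
  F[0-2] = +475.8908 N (tension)
  F[1-2] = -9.9307 N (compression)
  F[1-3] = +10.8512 N (tension)
  F[2-3] = +9.8227 N (tension)
  F[2-4] = +466.9970 N (tension)
  F[3-4] = -1866.6626 N (compression)
  F[3-5] = -3532.8359 N (compression)
  F[4-5] = -575.0167 N (compression)
  Rx@0 = -482.0500 N
  Ry@0 = -10.4610 N
  Ry@4 = +2178.1310 N

466.997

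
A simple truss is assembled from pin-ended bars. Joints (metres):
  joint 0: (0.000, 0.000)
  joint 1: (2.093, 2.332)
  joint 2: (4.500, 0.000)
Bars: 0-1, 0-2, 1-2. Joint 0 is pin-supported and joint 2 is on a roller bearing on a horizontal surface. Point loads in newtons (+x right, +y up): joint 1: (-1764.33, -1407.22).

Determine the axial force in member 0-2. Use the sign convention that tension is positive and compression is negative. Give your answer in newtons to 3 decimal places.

N=3 nodes, M=3 members, R=3 reactions → 2N=6, M+R=6
member 0 (0-1): L=3.1335, (cx,cy)=(0.6679,0.7442)
member 1 (0-2): L=4.5000, (cx,cy)=(1.0000,0.0000)
member 2 (1-2): L=3.3514, (cx,cy)=(0.7182,-0.6958)
solve A·x = −loads:
  F[0-1] = -2239.9764 N (compression)
  F[0-2] = -268.1569 N (compression)
  F[1-2] = +373.3696 N (tension)
  Rx@0 = +1764.3300 N
  Ry@0 = +1667.0214 N
  Ry@2 = -259.8014 N

-268.157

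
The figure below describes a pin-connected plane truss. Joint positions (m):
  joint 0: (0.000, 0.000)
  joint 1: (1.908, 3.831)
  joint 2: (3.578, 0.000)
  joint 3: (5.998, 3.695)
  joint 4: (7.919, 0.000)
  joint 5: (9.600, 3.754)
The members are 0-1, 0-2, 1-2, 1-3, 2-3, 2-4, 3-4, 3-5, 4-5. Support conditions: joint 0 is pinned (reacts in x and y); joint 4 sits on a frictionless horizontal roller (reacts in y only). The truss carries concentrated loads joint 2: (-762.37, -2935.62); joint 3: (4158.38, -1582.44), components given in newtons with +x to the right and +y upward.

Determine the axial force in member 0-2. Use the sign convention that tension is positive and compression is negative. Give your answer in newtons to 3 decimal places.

N=6 nodes, M=9 members, R=3 reactions → 2N=12, M+R=12
member 0 (0-1): L=4.2798, (cx,cy)=(0.4458,0.8951)
member 1 (0-2): L=3.5780, (cx,cy)=(1.0000,0.0000)
member 2 (1-2): L=4.1792, (cx,cy)=(0.3996,-0.9167)
member 3 (1-3): L=4.0923, (cx,cy)=(0.9994,-0.0332)
member 4 (2-3): L=4.4169, (cx,cy)=(0.5479,0.8366)
member 5 (2-4): L=4.3410, (cx,cy)=(1.0000,0.0000)
member 6 (3-4): L=4.1645, (cx,cy)=(0.4613,-0.8873)
member 7 (3-5): L=3.6025, (cx,cy)=(0.9999,0.0164)
member 8 (4-5): L=4.1132, (cx,cy)=(0.4087,0.9127)
solve A·x = −loads:
  F[0-1] = -58.9940 N (compression)
  F[0-2] = +3422.3102 N (tension)
  F[1-2] = +59.4217 N (tension)
  F[1-3] = -50.0728 N (compression)
  F[2-3] = +3444.0820 N (tension)
  F[2-4] = +2321.4481 N (tension)
  F[3-4] = -5032.6538 N (compression)
  F[3-5] = -0.0000 N (compression)
  F[4-5] = +0.0000 N (tension)
  Rx@0 = -3396.0100 N
  Ry@0 = +52.8071 N
  Ry@4 = +4465.2529 N

3422.310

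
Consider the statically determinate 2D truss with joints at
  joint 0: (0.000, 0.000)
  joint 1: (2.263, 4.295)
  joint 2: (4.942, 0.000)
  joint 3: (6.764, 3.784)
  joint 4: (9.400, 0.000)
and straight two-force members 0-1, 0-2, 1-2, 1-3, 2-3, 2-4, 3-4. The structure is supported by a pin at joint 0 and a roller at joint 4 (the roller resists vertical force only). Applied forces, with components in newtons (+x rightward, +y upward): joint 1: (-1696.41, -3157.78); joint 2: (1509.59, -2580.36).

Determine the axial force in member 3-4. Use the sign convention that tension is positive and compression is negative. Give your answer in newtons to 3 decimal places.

N=5 nodes, M=7 members, R=3 reactions → 2N=10, M+R=10
member 0 (0-1): L=4.8547, (cx,cy)=(0.4661,0.8847)
member 1 (0-2): L=4.9420, (cx,cy)=(1.0000,0.0000)
member 2 (1-2): L=5.0620, (cx,cy)=(0.5292,-0.8485)
member 3 (1-3): L=4.5299, (cx,cy)=(0.9936,-0.1128)
member 4 (2-3): L=4.1998, (cx,cy)=(0.4338,0.9010)
member 5 (2-4): L=4.4580, (cx,cy)=(1.0000,0.0000)
member 6 (3-4): L=4.6116, (cx,cy)=(0.5716,-0.8205)
solve A·x = −loads:
  F[0-1] = -4969.3516 N (compression)
  F[0-2] = +2129.6204 N (tension)
  F[1-2] = +1660.3919 N (tension)
  F[1-3] = -1508.3961 N (compression)
  F[2-3] = +1300.2946 N (tension)
  F[2-4] = +934.6614 N (tension)
  F[3-4] = -1635.1725 N (compression)
  Rx@0 = +186.8200 N
  Ry@0 = +4396.4257 N
  Ry@4 = +1341.7143 N

-1635.173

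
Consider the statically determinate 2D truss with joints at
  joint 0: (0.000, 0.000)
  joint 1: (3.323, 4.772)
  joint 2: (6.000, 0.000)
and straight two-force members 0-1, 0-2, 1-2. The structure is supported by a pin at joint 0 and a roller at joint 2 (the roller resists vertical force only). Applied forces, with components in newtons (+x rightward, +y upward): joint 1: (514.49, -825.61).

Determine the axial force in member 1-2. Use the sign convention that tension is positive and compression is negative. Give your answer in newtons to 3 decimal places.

N=3 nodes, M=3 members, R=3 reactions → 2N=6, M+R=6
member 0 (0-1): L=5.8150, (cx,cy)=(0.5715,0.8206)
member 1 (0-2): L=6.0000, (cx,cy)=(1.0000,0.0000)
member 2 (1-2): L=5.4716, (cx,cy)=(0.4893,-0.8721)
solve A·x = −loads:
  F[0-1] = +49.7558 N (tension)
  F[0-2] = +486.0569 N (tension)
  F[1-2] = -993.4646 N (compression)
  Rx@0 = -514.4900 N
  Ry@0 = -40.8314 N
  Ry@2 = +866.4414 N

-993.465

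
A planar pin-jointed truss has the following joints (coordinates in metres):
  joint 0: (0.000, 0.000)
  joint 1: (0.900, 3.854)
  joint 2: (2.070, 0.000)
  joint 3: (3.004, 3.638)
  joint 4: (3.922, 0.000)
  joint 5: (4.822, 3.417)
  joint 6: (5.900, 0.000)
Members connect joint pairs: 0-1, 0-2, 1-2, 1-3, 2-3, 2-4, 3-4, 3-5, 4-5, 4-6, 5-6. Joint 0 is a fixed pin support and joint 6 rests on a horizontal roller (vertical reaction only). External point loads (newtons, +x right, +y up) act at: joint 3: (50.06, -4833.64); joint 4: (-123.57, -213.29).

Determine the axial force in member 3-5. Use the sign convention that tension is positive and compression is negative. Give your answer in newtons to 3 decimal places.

N=7 nodes, M=11 members, R=3 reactions → 2N=14, M+R=14
member 0 (0-1): L=3.9577, (cx,cy)=(0.2274,0.9738)
member 1 (0-2): L=2.0700, (cx,cy)=(1.0000,0.0000)
member 2 (1-2): L=4.0277, (cx,cy)=(0.2905,-0.9569)
member 3 (1-3): L=2.1151, (cx,cy)=(0.9948,-0.1021)
member 4 (2-3): L=3.7560, (cx,cy)=(0.2487,0.9686)
member 5 (2-4): L=1.8520, (cx,cy)=(1.0000,0.0000)
member 6 (3-4): L=3.7520, (cx,cy)=(0.2447,-0.9696)
member 7 (3-5): L=1.8314, (cx,cy)=(0.9927,-0.1207)
member 8 (4-5): L=3.5335, (cx,cy)=(0.2547,0.9670)
member 9 (4-6): L=1.9780, (cx,cy)=(1.0000,0.0000)
member 10 (5-6): L=3.5830, (cx,cy)=(0.3009,-0.9537)
solve A·x = −loads:
  F[0-1] = -2478.1457 N (compression)
  F[0-2] = +490.0336 N (tension)
  F[1-2] = +2665.5058 N (tension)
  F[1-3] = -1344.8772 N (compression)
  F[2-3] = -2633.2800 N (compression)
  F[2-4] = +1919.1533 N (tension)
  F[3-4] = -2311.0806 N (compression)
  F[3-5] = -1488.1528 N (compression)
  F[4-5] = +2537.8290 N (tension)
  F[4-6] = +830.8869 N (tension)
  F[5-6] = -2761.6676 N (compression)
  Rx@0 = +73.5100 N
  Ry@0 = +2413.2188 N
  Ry@6 = +2633.7112 N

-1488.153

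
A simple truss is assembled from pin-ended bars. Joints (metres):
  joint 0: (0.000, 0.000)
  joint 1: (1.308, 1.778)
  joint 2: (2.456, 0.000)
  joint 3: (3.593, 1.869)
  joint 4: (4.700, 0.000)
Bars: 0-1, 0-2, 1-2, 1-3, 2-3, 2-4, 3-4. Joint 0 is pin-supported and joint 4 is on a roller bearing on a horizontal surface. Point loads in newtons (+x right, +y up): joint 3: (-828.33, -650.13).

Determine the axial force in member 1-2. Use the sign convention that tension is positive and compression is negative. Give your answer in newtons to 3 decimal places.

543.554

N=5 nodes, M=7 members, R=3 reactions → 2N=10, M+R=10
member 0 (0-1): L=2.2073, (cx,cy)=(0.5926,0.8055)
member 1 (0-2): L=2.4560, (cx,cy)=(1.0000,0.0000)
member 2 (1-2): L=2.1164, (cx,cy)=(0.5424,-0.8401)
member 3 (1-3): L=2.2868, (cx,cy)=(0.9992,0.0398)
member 4 (2-3): L=2.1877, (cx,cy)=(0.5197,0.8543)
member 5 (2-4): L=2.2440, (cx,cy)=(1.0000,0.0000)
member 6 (3-4): L=2.1722, (cx,cy)=(0.5096,-0.8604)
solve A·x = −loads:
  F[0-1] = -599.0231 N (compression)
  F[0-2] = -473.3605 N (compression)
  F[1-2] = +543.5543 N (tension)
  F[1-3] = -650.3238 N (compression)
  F[2-3] = -534.5015 N (compression)
  F[2-4] = +99.2748 N (tension)
  F[3-4] = -194.8042 N (compression)
  Rx@0 = +828.3300 N
  Ry@0 = +482.5197 N
  Ry@4 = +167.6103 N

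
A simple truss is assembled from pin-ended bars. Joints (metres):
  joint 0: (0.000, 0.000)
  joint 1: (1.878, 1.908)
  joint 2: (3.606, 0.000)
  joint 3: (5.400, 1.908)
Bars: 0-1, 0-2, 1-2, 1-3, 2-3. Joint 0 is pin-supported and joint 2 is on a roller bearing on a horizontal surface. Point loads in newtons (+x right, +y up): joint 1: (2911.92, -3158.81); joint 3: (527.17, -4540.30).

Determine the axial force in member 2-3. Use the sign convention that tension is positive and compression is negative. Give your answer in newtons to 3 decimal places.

N=4 nodes, M=5 members, R=3 reactions → 2N=8, M+R=8
member 0 (0-1): L=2.6772, (cx,cy)=(0.7015,0.7127)
member 1 (0-2): L=3.6060, (cx,cy)=(1.0000,0.0000)
member 2 (1-2): L=2.5742, (cx,cy)=(0.6713,-0.7412)
member 3 (1-3): L=3.5220, (cx,cy)=(1.0000,0.0000)
member 4 (2-3): L=2.6190, (cx,cy)=(0.6850,0.7285)
solve A·x = −loads:
  F[0-1] = +3598.7683 N (tension)
  F[0-2] = +914.6199 N (tension)
  F[1-2] = -7722.0363 N (compression)
  F[1-3] = +4796.1942 N (tension)
  F[2-3] = -6232.0857 N (compression)
  Rx@0 = -3439.0900 N
  Ry@0 = -2564.7971 N
  Ry@2 = +10263.9071 N

-6232.086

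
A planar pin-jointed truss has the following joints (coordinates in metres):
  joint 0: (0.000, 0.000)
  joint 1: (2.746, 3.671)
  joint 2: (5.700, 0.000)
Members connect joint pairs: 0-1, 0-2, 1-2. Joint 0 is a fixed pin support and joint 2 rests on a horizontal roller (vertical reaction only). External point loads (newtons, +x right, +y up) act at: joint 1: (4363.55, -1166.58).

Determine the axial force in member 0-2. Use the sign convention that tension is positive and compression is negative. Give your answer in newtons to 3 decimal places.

N=3 nodes, M=3 members, R=3 reactions → 2N=6, M+R=6
member 0 (0-1): L=4.5844, (cx,cy)=(0.5990,0.8008)
member 1 (0-2): L=5.7000, (cx,cy)=(1.0000,0.0000)
member 2 (1-2): L=4.7119, (cx,cy)=(0.6269,-0.7791)
solve A·x = −loads:
  F[0-1] = +2754.5189 N (tension)
  F[0-2] = +2713.6279 N (tension)
  F[1-2] = -4328.5191 N (compression)
  Rx@0 = -4363.5500 N
  Ry@0 = -2205.7043 N
  Ry@2 = +3372.2843 N

2713.628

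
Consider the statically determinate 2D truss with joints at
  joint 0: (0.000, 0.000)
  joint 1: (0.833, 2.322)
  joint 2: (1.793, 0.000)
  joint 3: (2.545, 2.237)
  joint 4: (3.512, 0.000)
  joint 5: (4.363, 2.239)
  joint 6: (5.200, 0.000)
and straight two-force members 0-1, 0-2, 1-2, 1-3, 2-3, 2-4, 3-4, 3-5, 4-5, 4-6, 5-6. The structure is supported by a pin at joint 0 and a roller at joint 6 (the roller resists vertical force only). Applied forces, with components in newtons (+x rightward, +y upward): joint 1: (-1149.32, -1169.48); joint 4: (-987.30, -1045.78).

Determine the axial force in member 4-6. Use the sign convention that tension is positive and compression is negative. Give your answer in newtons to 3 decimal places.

N=7 nodes, M=11 members, R=3 reactions → 2N=14, M+R=14
member 0 (0-1): L=2.4669, (cx,cy)=(0.3377,0.9413)
member 1 (0-2): L=1.7930, (cx,cy)=(1.0000,0.0000)
member 2 (1-2): L=2.5126, (cx,cy)=(0.3821,-0.9241)
member 3 (1-3): L=1.7141, (cx,cy)=(0.9988,-0.0496)
member 4 (2-3): L=2.3600, (cx,cy)=(0.3186,0.9479)
member 5 (2-4): L=1.7190, (cx,cy)=(1.0000,0.0000)
member 6 (3-4): L=2.4371, (cx,cy)=(0.3968,-0.9179)
member 7 (3-5): L=1.8180, (cx,cy)=(1.0000,0.0011)
member 8 (4-5): L=2.3953, (cx,cy)=(0.3553,0.9348)
member 9 (4-6): L=1.6880, (cx,cy)=(1.0000,0.0000)
member 10 (5-6): L=2.3903, (cx,cy)=(0.3502,-0.9367)
solve A·x = −loads:
  F[0-1] = -1949.3256 N (compression)
  F[0-2] = -1478.3885 N (compression)
  F[1-2] = +708.1238 N (tension)
  F[1-3] = +220.8069 N (tension)
  F[2-3] = -690.3870 N (compression)
  F[2-4] = -987.8490 N (compression)
  F[3-4] = +724.5098 N (tension)
  F[3-5] = -286.9292 N (compression)
  F[4-5] = +407.3196 N (tension)
  F[4-6] = +142.2152 N (tension)
  F[5-6] = -406.1429 N (compression)
  Rx@0 = +2136.6200 N
  Ry@0 = +1834.8302 N
  Ry@6 = +380.4298 N

142.215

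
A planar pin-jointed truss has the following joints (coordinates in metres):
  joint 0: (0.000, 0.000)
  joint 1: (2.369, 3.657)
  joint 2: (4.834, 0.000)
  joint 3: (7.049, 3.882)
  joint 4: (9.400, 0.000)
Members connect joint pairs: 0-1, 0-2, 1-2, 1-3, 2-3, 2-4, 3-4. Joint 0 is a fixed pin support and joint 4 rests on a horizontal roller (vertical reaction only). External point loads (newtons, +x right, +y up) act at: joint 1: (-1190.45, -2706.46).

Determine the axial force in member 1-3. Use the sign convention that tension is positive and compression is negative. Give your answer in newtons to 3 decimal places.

-265.098

N=5 nodes, M=7 members, R=3 reactions → 2N=10, M+R=10
member 0 (0-1): L=4.3573, (cx,cy)=(0.5437,0.8393)
member 1 (0-2): L=4.8340, (cx,cy)=(1.0000,0.0000)
member 2 (1-2): L=4.4102, (cx,cy)=(0.5589,-0.8292)
member 3 (1-3): L=4.6854, (cx,cy)=(0.9988,0.0480)
member 4 (2-3): L=4.4695, (cx,cy)=(0.4956,0.8686)
member 5 (2-4): L=4.5660, (cx,cy)=(1.0000,0.0000)
member 6 (3-4): L=4.5384, (cx,cy)=(0.5180,-0.8554)
solve A·x = −loads:
  F[0-1] = -2963.8381 N (compression)
  F[0-2] = +420.9560 N (tension)
  F[1-2] = -279.3974 N (compression)
  F[1-3] = -265.0979 N (compression)
  F[2-3] = +266.7407 N (tension)
  F[2-4] = +132.5994 N (tension)
  F[3-4] = -255.9719 N (compression)
  Rx@0 = +1190.4500 N
  Ry@0 = +2487.5102 N
  Ry@4 = +218.9498 N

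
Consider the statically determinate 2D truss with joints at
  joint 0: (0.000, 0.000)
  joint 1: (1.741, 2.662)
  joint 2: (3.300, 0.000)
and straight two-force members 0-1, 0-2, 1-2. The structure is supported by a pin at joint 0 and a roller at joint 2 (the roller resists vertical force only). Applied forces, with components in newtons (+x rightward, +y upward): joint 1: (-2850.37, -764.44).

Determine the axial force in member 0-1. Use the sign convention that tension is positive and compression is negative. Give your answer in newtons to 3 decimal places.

-3178.908

N=3 nodes, M=3 members, R=3 reactions → 2N=6, M+R=6
member 0 (0-1): L=3.1808, (cx,cy)=(0.5474,0.8369)
member 1 (0-2): L=3.3000, (cx,cy)=(1.0000,0.0000)
member 2 (1-2): L=3.0849, (cx,cy)=(0.5054,-0.8629)
solve A·x = −loads:
  F[0-1] = -3178.9084 N (compression)
  F[0-2] = -1110.3913 N (compression)
  F[1-2] = +2197.2207 N (tension)
  Rx@0 = +2850.3700 N
  Ry@0 = +2660.4385 N
  Ry@2 = -1895.9985 N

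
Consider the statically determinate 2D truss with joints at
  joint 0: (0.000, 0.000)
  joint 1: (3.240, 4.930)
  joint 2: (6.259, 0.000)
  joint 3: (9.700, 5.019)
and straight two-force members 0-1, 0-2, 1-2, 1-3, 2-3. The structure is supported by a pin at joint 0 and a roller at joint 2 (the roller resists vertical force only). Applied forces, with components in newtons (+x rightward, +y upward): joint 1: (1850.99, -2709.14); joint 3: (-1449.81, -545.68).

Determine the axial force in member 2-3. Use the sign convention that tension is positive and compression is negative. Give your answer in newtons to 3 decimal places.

N=4 nodes, M=5 members, R=3 reactions → 2N=8, M+R=8
member 0 (0-1): L=5.8994, (cx,cy)=(0.5492,0.8357)
member 1 (0-2): L=6.2590, (cx,cy)=(1.0000,0.0000)
member 2 (1-2): L=5.7809, (cx,cy)=(0.5222,-0.8528)
member 3 (1-3): L=6.4606, (cx,cy)=(0.9999,0.0138)
member 4 (2-3): L=6.0853, (cx,cy)=(0.5655,0.8248)
solve A·x = −loads:
  F[0-1] = -851.2359 N (compression)
  F[0-2] = +868.6887 N (tension)
  F[1-2] = -2360.1450 N (compression)
  F[1-3] = -1086.0551 N (compression)
  F[2-3] = -643.4711 N (compression)
  Rx@0 = -401.1800 N
  Ry@0 = +711.3636 N
  Ry@2 = +2543.4564 N

-643.471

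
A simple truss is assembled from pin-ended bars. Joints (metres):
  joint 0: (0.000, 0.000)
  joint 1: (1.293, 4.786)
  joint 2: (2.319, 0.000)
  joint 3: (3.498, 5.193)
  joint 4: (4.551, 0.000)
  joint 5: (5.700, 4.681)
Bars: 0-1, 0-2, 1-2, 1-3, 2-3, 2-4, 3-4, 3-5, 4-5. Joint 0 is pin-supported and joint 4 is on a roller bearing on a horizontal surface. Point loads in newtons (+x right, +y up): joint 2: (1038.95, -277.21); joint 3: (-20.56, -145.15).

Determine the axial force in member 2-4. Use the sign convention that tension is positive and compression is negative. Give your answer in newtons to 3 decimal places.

46.508

N=6 nodes, M=9 members, R=3 reactions → 2N=12, M+R=12
member 0 (0-1): L=4.9576, (cx,cy)=(0.2608,0.9654)
member 1 (0-2): L=2.3190, (cx,cy)=(1.0000,0.0000)
member 2 (1-2): L=4.8947, (cx,cy)=(0.2096,-0.9778)
member 3 (1-3): L=2.2422, (cx,cy)=(0.9834,0.1815)
member 4 (2-3): L=5.3252, (cx,cy)=(0.2214,0.9752)
member 5 (2-4): L=2.2320, (cx,cy)=(1.0000,0.0000)
member 6 (3-4): L=5.2987, (cx,cy)=(0.1987,-0.9801)
member 7 (3-5): L=2.2607, (cx,cy)=(0.9740,-0.2265)
member 8 (4-5): L=4.8200, (cx,cy)=(0.2384,0.9712)
solve A·x = −loads:
  F[0-1] = -199.9195 N (compression)
  F[0-2] = +1070.5315 N (tension)
  F[1-2] = +180.4037 N (tension)
  F[1-3] = -91.4760 N (compression)
  F[2-3] = +103.3796 N (tension)
  F[2-4] = +46.5080 N (tension)
  F[3-4] = -234.0276 N (compression)
  F[3-5] = -0.0000 N (tension)
  F[4-5] = +0.0000 N (tension)
  Rx@0 = -1018.3900 N
  Ry@0 = +193.0002 N
  Ry@4 = +229.3598 N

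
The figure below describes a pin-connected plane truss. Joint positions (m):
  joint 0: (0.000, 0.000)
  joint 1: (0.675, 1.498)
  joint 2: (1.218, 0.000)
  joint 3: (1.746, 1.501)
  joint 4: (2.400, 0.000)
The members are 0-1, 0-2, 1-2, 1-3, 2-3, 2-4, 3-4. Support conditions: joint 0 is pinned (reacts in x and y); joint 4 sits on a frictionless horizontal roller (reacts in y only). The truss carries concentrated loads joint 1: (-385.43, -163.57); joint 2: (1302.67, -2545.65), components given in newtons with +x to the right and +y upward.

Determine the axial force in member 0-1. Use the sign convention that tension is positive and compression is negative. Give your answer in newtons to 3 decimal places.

N=5 nodes, M=7 members, R=3 reactions → 2N=10, M+R=10
member 0 (0-1): L=1.6431, (cx,cy)=(0.4108,0.9117)
member 1 (0-2): L=1.2180, (cx,cy)=(1.0000,0.0000)
member 2 (1-2): L=1.5934, (cx,cy)=(0.3408,-0.9401)
member 3 (1-3): L=1.0710, (cx,cy)=(1.0000,0.0028)
member 4 (2-3): L=1.5912, (cx,cy)=(0.3318,0.9433)
member 5 (2-4): L=1.1820, (cx,cy)=(1.0000,0.0000)
member 6 (3-4): L=1.6373, (cx,cy)=(0.3994,-0.9168)
solve A·x = −loads:
  F[0-1] = -1767.9523 N (compression)
  F[0-2] = +1643.5504 N (tension)
  F[1-2] = +1537.9374 N (tension)
  F[1-3] = -864.9905 N (compression)
  F[2-3] = +1165.8302 N (tension)
  F[2-4] = +478.1254 N (tension)
  F[3-4] = -1196.9872 N (compression)
  Rx@0 = -917.2400 N
  Ry@0 = +1611.8711 N
  Ry@4 = +1097.3489 N

-1767.952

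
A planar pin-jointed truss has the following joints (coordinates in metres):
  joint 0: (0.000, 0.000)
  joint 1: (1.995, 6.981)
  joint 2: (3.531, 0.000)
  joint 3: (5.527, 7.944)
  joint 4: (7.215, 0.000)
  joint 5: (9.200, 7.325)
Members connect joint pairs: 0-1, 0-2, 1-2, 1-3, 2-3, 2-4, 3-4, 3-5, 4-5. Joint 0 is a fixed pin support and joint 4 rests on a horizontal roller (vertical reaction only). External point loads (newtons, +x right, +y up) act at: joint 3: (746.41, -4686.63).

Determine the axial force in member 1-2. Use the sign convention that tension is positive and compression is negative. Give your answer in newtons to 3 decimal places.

N=6 nodes, M=9 members, R=3 reactions → 2N=12, M+R=12
member 0 (0-1): L=7.2605, (cx,cy)=(0.2748,0.9615)
member 1 (0-2): L=3.5310, (cx,cy)=(1.0000,0.0000)
member 2 (1-2): L=7.1480, (cx,cy)=(0.2149,-0.9766)
member 3 (1-3): L=3.6609, (cx,cy)=(0.9648,0.2630)
member 4 (2-3): L=8.1909, (cx,cy)=(0.2437,0.9699)
member 5 (2-4): L=3.6840, (cx,cy)=(1.0000,0.0000)
member 6 (3-4): L=8.1214, (cx,cy)=(0.2078,-0.9782)
member 7 (3-5): L=3.7248, (cx,cy)=(0.9861,-0.1662)
member 8 (4-5): L=7.5892, (cx,cy)=(0.2616,0.9652)
solve A·x = −loads:
  F[0-1] = -285.6378 N (compression)
  F[0-2] = +824.8963 N (tension)
  F[1-2] = +244.6262 N (tension)
  F[1-3] = -135.8368 N (compression)
  F[2-3] = -246.3375 N (compression)
  F[2-4] = +937.4917 N (tension)
  F[3-4] = -4510.4898 N (compression)
  F[3-5] = +0.0000 N (tension)
  F[4-5] = -0.0000 N (compression)
  Rx@0 = -746.4100 N
  Ry@0 = +274.6432 N
  Ry@4 = +4411.9868 N

244.626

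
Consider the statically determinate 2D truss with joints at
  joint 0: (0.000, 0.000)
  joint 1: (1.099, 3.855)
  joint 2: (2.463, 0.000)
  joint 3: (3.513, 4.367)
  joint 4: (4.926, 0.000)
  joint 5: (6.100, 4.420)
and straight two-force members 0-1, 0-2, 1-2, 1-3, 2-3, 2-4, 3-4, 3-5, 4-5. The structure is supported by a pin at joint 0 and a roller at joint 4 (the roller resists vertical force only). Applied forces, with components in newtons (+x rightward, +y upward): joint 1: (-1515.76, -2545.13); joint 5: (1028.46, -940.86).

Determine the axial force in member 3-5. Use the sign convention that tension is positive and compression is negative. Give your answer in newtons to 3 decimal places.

N=6 nodes, M=9 members, R=3 reactions → 2N=12, M+R=12
member 0 (0-1): L=4.0086, (cx,cy)=(0.2742,0.9617)
member 1 (0-2): L=2.4630, (cx,cy)=(1.0000,0.0000)
member 2 (1-2): L=4.0892, (cx,cy)=(0.3336,-0.9427)
member 3 (1-3): L=2.4677, (cx,cy)=(0.9782,0.2075)
member 4 (2-3): L=4.4915, (cx,cy)=(0.2338,0.9723)
member 5 (2-4): L=2.4630, (cx,cy)=(1.0000,0.0000)
member 6 (3-4): L=4.5899, (cx,cy)=(0.3078,-0.9514)
member 7 (3-5): L=2.5875, (cx,cy)=(0.9998,0.0205)
member 8 (4-5): L=4.5733, (cx,cy)=(0.2567,0.9665)
solve A·x = −loads:
  F[0-1] = -2096.8062 N (compression)
  F[0-2] = +87.5624 N (tension)
  F[1-2] = -324.7289 N (compression)
  F[1-3] = +1072.5545 N (tension)
  F[2-3] = +314.8556 N (tension)
  F[2-4] = -94.3608 N (compression)
  F[3-4] = -527.9732 N (compression)
  F[3-5] = +1285.6267 N (tension)
  F[4-5] = -1000.7291 N (compression)
  Rx@0 = +487.3000 N
  Ry@0 = +2016.4646 N
  Ry@4 = +1469.5254 N

1285.627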